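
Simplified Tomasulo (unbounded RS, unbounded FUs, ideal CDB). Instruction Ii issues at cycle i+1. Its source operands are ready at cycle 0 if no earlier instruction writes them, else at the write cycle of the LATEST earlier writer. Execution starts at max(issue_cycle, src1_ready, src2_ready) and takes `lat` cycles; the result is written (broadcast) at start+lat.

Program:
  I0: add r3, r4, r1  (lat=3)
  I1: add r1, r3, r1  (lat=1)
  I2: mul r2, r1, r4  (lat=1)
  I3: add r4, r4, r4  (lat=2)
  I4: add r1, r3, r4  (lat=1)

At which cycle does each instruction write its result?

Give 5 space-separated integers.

Answer: 4 5 6 6 7

Derivation:
I0 add r3: issue@1 deps=(None,None) exec_start@1 write@4
I1 add r1: issue@2 deps=(0,None) exec_start@4 write@5
I2 mul r2: issue@3 deps=(1,None) exec_start@5 write@6
I3 add r4: issue@4 deps=(None,None) exec_start@4 write@6
I4 add r1: issue@5 deps=(0,3) exec_start@6 write@7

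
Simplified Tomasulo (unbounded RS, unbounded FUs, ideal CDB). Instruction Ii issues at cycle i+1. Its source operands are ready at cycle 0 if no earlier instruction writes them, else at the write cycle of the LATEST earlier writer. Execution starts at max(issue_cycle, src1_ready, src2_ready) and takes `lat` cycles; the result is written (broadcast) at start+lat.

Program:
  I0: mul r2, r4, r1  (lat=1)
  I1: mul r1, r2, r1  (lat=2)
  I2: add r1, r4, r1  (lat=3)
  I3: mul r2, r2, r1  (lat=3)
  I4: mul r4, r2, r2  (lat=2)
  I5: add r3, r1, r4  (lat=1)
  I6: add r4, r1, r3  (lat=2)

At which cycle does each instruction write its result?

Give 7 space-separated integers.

Answer: 2 4 7 10 12 13 15

Derivation:
I0 mul r2: issue@1 deps=(None,None) exec_start@1 write@2
I1 mul r1: issue@2 deps=(0,None) exec_start@2 write@4
I2 add r1: issue@3 deps=(None,1) exec_start@4 write@7
I3 mul r2: issue@4 deps=(0,2) exec_start@7 write@10
I4 mul r4: issue@5 deps=(3,3) exec_start@10 write@12
I5 add r3: issue@6 deps=(2,4) exec_start@12 write@13
I6 add r4: issue@7 deps=(2,5) exec_start@13 write@15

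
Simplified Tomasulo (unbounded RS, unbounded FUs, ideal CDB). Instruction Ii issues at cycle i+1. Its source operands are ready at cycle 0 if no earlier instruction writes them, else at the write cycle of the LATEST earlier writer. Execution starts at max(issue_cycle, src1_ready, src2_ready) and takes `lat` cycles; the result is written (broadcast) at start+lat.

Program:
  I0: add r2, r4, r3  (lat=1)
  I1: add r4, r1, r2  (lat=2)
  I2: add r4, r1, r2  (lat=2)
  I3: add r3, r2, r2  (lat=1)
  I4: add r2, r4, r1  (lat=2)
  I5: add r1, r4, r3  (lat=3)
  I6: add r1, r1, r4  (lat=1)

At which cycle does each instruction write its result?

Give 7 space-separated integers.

Answer: 2 4 5 5 7 9 10

Derivation:
I0 add r2: issue@1 deps=(None,None) exec_start@1 write@2
I1 add r4: issue@2 deps=(None,0) exec_start@2 write@4
I2 add r4: issue@3 deps=(None,0) exec_start@3 write@5
I3 add r3: issue@4 deps=(0,0) exec_start@4 write@5
I4 add r2: issue@5 deps=(2,None) exec_start@5 write@7
I5 add r1: issue@6 deps=(2,3) exec_start@6 write@9
I6 add r1: issue@7 deps=(5,2) exec_start@9 write@10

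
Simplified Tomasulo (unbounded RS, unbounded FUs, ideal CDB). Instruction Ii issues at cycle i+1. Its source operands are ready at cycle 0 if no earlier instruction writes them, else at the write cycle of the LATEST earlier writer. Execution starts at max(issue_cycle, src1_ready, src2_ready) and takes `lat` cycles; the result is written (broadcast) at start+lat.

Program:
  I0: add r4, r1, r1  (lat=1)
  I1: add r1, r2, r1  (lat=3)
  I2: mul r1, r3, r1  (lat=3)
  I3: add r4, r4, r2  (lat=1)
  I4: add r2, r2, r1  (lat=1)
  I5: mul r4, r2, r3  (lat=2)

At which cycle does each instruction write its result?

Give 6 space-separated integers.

I0 add r4: issue@1 deps=(None,None) exec_start@1 write@2
I1 add r1: issue@2 deps=(None,None) exec_start@2 write@5
I2 mul r1: issue@3 deps=(None,1) exec_start@5 write@8
I3 add r4: issue@4 deps=(0,None) exec_start@4 write@5
I4 add r2: issue@5 deps=(None,2) exec_start@8 write@9
I5 mul r4: issue@6 deps=(4,None) exec_start@9 write@11

Answer: 2 5 8 5 9 11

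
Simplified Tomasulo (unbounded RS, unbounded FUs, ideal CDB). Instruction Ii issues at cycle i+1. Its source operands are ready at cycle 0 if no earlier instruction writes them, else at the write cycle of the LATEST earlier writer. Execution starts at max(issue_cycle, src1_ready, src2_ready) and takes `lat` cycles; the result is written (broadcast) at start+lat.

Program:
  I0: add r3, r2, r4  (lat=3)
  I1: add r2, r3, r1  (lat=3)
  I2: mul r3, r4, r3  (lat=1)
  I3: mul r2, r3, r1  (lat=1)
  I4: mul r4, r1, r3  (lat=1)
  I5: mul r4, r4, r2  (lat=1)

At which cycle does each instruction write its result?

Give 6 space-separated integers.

I0 add r3: issue@1 deps=(None,None) exec_start@1 write@4
I1 add r2: issue@2 deps=(0,None) exec_start@4 write@7
I2 mul r3: issue@3 deps=(None,0) exec_start@4 write@5
I3 mul r2: issue@4 deps=(2,None) exec_start@5 write@6
I4 mul r4: issue@5 deps=(None,2) exec_start@5 write@6
I5 mul r4: issue@6 deps=(4,3) exec_start@6 write@7

Answer: 4 7 5 6 6 7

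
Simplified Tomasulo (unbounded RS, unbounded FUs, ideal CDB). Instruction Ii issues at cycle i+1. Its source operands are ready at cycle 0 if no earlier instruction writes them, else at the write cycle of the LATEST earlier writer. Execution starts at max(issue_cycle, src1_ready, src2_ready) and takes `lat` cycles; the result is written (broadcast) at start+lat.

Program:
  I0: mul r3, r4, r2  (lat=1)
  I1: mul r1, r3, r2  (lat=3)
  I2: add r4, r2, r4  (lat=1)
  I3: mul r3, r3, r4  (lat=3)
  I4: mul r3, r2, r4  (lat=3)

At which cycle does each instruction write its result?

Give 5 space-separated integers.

Answer: 2 5 4 7 8

Derivation:
I0 mul r3: issue@1 deps=(None,None) exec_start@1 write@2
I1 mul r1: issue@2 deps=(0,None) exec_start@2 write@5
I2 add r4: issue@3 deps=(None,None) exec_start@3 write@4
I3 mul r3: issue@4 deps=(0,2) exec_start@4 write@7
I4 mul r3: issue@5 deps=(None,2) exec_start@5 write@8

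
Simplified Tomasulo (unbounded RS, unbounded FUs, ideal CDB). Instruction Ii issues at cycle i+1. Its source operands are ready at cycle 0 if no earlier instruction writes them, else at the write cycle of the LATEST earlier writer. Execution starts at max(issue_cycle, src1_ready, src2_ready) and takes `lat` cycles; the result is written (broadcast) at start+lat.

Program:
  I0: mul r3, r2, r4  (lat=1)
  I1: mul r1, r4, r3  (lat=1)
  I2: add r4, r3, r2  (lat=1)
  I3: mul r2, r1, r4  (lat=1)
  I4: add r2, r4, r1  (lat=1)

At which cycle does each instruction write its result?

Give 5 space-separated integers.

I0 mul r3: issue@1 deps=(None,None) exec_start@1 write@2
I1 mul r1: issue@2 deps=(None,0) exec_start@2 write@3
I2 add r4: issue@3 deps=(0,None) exec_start@3 write@4
I3 mul r2: issue@4 deps=(1,2) exec_start@4 write@5
I4 add r2: issue@5 deps=(2,1) exec_start@5 write@6

Answer: 2 3 4 5 6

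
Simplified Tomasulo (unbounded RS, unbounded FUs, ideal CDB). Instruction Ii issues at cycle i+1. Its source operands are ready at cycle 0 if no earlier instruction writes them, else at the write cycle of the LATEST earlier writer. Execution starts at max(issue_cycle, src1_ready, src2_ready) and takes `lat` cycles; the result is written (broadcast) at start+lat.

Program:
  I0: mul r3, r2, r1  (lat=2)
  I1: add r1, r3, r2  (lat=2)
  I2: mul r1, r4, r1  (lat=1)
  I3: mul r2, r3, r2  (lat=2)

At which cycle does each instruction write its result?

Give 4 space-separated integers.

Answer: 3 5 6 6

Derivation:
I0 mul r3: issue@1 deps=(None,None) exec_start@1 write@3
I1 add r1: issue@2 deps=(0,None) exec_start@3 write@5
I2 mul r1: issue@3 deps=(None,1) exec_start@5 write@6
I3 mul r2: issue@4 deps=(0,None) exec_start@4 write@6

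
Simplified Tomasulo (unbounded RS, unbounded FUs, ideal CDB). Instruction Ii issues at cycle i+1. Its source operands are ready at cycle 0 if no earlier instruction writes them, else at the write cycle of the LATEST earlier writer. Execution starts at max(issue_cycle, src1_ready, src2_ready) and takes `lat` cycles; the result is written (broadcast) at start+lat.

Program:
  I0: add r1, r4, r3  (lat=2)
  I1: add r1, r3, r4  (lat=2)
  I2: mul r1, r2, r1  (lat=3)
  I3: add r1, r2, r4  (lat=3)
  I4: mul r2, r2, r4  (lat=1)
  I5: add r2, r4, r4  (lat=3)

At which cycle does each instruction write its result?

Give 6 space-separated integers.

I0 add r1: issue@1 deps=(None,None) exec_start@1 write@3
I1 add r1: issue@2 deps=(None,None) exec_start@2 write@4
I2 mul r1: issue@3 deps=(None,1) exec_start@4 write@7
I3 add r1: issue@4 deps=(None,None) exec_start@4 write@7
I4 mul r2: issue@5 deps=(None,None) exec_start@5 write@6
I5 add r2: issue@6 deps=(None,None) exec_start@6 write@9

Answer: 3 4 7 7 6 9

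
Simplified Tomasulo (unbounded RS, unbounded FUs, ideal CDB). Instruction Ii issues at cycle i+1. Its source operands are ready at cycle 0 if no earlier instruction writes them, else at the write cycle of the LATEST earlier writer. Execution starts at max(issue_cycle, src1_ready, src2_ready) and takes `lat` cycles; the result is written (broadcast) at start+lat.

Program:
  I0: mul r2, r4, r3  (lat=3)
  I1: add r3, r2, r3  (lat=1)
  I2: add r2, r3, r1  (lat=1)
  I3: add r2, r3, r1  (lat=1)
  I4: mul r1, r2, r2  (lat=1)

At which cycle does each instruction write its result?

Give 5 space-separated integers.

Answer: 4 5 6 6 7

Derivation:
I0 mul r2: issue@1 deps=(None,None) exec_start@1 write@4
I1 add r3: issue@2 deps=(0,None) exec_start@4 write@5
I2 add r2: issue@3 deps=(1,None) exec_start@5 write@6
I3 add r2: issue@4 deps=(1,None) exec_start@5 write@6
I4 mul r1: issue@5 deps=(3,3) exec_start@6 write@7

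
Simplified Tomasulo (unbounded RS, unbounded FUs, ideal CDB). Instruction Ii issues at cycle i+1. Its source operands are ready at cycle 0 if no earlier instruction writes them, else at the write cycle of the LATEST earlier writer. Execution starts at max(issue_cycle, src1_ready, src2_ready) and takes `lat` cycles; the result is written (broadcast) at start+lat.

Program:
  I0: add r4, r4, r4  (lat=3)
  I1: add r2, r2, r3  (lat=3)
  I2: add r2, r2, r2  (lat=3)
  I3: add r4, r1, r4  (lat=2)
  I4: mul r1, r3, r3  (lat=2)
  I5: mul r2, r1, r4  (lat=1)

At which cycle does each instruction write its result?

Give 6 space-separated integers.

Answer: 4 5 8 6 7 8

Derivation:
I0 add r4: issue@1 deps=(None,None) exec_start@1 write@4
I1 add r2: issue@2 deps=(None,None) exec_start@2 write@5
I2 add r2: issue@3 deps=(1,1) exec_start@5 write@8
I3 add r4: issue@4 deps=(None,0) exec_start@4 write@6
I4 mul r1: issue@5 deps=(None,None) exec_start@5 write@7
I5 mul r2: issue@6 deps=(4,3) exec_start@7 write@8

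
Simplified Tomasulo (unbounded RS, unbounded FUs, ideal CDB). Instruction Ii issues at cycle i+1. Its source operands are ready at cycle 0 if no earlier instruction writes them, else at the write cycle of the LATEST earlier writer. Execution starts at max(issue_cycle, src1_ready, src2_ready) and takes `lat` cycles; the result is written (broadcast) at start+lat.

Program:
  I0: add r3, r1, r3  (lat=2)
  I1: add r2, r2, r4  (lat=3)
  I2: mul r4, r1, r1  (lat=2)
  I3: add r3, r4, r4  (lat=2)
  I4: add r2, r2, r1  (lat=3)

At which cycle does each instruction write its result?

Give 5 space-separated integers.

I0 add r3: issue@1 deps=(None,None) exec_start@1 write@3
I1 add r2: issue@2 deps=(None,None) exec_start@2 write@5
I2 mul r4: issue@3 deps=(None,None) exec_start@3 write@5
I3 add r3: issue@4 deps=(2,2) exec_start@5 write@7
I4 add r2: issue@5 deps=(1,None) exec_start@5 write@8

Answer: 3 5 5 7 8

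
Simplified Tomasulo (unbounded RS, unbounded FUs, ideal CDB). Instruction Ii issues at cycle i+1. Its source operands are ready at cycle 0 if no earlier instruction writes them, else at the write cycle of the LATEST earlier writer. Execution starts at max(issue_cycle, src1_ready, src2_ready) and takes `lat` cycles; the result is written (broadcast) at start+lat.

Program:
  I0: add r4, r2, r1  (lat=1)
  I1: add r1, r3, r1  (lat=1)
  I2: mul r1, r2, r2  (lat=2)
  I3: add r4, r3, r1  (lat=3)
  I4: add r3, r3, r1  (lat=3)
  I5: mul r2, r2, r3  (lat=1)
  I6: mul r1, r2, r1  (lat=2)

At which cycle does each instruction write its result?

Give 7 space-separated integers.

Answer: 2 3 5 8 8 9 11

Derivation:
I0 add r4: issue@1 deps=(None,None) exec_start@1 write@2
I1 add r1: issue@2 deps=(None,None) exec_start@2 write@3
I2 mul r1: issue@3 deps=(None,None) exec_start@3 write@5
I3 add r4: issue@4 deps=(None,2) exec_start@5 write@8
I4 add r3: issue@5 deps=(None,2) exec_start@5 write@8
I5 mul r2: issue@6 deps=(None,4) exec_start@8 write@9
I6 mul r1: issue@7 deps=(5,2) exec_start@9 write@11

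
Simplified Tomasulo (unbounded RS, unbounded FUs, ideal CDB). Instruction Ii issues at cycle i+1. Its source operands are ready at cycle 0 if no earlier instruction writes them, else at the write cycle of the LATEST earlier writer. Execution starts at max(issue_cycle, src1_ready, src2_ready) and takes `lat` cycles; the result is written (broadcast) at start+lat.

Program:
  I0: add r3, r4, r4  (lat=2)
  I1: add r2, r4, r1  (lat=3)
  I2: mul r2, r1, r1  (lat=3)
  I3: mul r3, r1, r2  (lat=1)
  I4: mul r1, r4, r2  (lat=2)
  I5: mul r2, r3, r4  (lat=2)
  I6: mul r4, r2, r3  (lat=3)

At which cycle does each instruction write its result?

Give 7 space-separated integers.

Answer: 3 5 6 7 8 9 12

Derivation:
I0 add r3: issue@1 deps=(None,None) exec_start@1 write@3
I1 add r2: issue@2 deps=(None,None) exec_start@2 write@5
I2 mul r2: issue@3 deps=(None,None) exec_start@3 write@6
I3 mul r3: issue@4 deps=(None,2) exec_start@6 write@7
I4 mul r1: issue@5 deps=(None,2) exec_start@6 write@8
I5 mul r2: issue@6 deps=(3,None) exec_start@7 write@9
I6 mul r4: issue@7 deps=(5,3) exec_start@9 write@12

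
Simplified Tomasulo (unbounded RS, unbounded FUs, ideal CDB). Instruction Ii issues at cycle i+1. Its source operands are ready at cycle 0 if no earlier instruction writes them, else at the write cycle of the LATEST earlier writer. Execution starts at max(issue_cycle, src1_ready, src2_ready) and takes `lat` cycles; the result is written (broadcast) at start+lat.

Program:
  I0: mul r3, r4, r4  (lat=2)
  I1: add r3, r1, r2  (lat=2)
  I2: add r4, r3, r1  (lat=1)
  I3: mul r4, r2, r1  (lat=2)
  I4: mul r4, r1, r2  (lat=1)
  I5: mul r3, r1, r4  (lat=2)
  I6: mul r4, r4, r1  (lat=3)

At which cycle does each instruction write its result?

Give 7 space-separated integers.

Answer: 3 4 5 6 6 8 10

Derivation:
I0 mul r3: issue@1 deps=(None,None) exec_start@1 write@3
I1 add r3: issue@2 deps=(None,None) exec_start@2 write@4
I2 add r4: issue@3 deps=(1,None) exec_start@4 write@5
I3 mul r4: issue@4 deps=(None,None) exec_start@4 write@6
I4 mul r4: issue@5 deps=(None,None) exec_start@5 write@6
I5 mul r3: issue@6 deps=(None,4) exec_start@6 write@8
I6 mul r4: issue@7 deps=(4,None) exec_start@7 write@10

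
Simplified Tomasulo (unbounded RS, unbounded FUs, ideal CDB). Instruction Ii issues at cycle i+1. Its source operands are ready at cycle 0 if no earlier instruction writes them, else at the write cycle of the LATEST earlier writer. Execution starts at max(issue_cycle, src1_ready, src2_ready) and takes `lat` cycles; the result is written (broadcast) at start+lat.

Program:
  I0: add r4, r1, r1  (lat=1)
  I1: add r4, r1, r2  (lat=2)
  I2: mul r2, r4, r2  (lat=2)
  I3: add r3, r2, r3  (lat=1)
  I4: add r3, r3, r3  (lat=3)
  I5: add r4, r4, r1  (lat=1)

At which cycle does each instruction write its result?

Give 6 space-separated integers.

Answer: 2 4 6 7 10 7

Derivation:
I0 add r4: issue@1 deps=(None,None) exec_start@1 write@2
I1 add r4: issue@2 deps=(None,None) exec_start@2 write@4
I2 mul r2: issue@3 deps=(1,None) exec_start@4 write@6
I3 add r3: issue@4 deps=(2,None) exec_start@6 write@7
I4 add r3: issue@5 deps=(3,3) exec_start@7 write@10
I5 add r4: issue@6 deps=(1,None) exec_start@6 write@7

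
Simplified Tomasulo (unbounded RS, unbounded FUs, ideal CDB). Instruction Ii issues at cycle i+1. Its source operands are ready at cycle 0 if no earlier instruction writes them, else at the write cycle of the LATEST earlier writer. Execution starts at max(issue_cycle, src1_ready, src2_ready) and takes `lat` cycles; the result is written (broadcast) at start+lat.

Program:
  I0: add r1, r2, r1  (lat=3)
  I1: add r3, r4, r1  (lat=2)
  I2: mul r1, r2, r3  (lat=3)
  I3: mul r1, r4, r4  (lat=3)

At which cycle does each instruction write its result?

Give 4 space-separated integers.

Answer: 4 6 9 7

Derivation:
I0 add r1: issue@1 deps=(None,None) exec_start@1 write@4
I1 add r3: issue@2 deps=(None,0) exec_start@4 write@6
I2 mul r1: issue@3 deps=(None,1) exec_start@6 write@9
I3 mul r1: issue@4 deps=(None,None) exec_start@4 write@7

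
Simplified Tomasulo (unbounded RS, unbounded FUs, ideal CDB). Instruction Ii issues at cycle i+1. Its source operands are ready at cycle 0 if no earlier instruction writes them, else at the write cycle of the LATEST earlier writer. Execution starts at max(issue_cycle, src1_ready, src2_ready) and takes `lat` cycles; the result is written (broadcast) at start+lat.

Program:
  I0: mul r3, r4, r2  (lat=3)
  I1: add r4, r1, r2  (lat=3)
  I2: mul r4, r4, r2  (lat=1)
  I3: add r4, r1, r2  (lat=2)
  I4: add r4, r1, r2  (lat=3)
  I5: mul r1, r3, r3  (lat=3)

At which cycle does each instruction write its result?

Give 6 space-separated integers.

Answer: 4 5 6 6 8 9

Derivation:
I0 mul r3: issue@1 deps=(None,None) exec_start@1 write@4
I1 add r4: issue@2 deps=(None,None) exec_start@2 write@5
I2 mul r4: issue@3 deps=(1,None) exec_start@5 write@6
I3 add r4: issue@4 deps=(None,None) exec_start@4 write@6
I4 add r4: issue@5 deps=(None,None) exec_start@5 write@8
I5 mul r1: issue@6 deps=(0,0) exec_start@6 write@9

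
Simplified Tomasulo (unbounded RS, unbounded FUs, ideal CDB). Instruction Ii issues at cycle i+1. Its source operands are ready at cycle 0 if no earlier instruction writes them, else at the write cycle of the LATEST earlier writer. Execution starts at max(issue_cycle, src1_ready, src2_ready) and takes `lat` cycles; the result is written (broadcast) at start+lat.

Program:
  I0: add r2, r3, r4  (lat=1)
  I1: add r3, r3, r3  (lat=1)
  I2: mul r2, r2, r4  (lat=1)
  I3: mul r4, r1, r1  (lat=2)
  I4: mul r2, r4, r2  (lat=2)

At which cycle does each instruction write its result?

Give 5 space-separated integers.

Answer: 2 3 4 6 8

Derivation:
I0 add r2: issue@1 deps=(None,None) exec_start@1 write@2
I1 add r3: issue@2 deps=(None,None) exec_start@2 write@3
I2 mul r2: issue@3 deps=(0,None) exec_start@3 write@4
I3 mul r4: issue@4 deps=(None,None) exec_start@4 write@6
I4 mul r2: issue@5 deps=(3,2) exec_start@6 write@8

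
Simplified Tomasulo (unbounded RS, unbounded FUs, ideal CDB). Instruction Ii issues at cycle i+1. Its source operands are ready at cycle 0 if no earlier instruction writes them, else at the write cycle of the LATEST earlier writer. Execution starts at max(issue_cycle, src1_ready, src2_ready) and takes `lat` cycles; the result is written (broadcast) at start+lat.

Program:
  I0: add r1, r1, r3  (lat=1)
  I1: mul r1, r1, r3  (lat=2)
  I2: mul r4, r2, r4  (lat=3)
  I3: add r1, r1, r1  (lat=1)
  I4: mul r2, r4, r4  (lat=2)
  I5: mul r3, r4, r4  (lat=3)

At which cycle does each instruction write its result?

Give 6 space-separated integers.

I0 add r1: issue@1 deps=(None,None) exec_start@1 write@2
I1 mul r1: issue@2 deps=(0,None) exec_start@2 write@4
I2 mul r4: issue@3 deps=(None,None) exec_start@3 write@6
I3 add r1: issue@4 deps=(1,1) exec_start@4 write@5
I4 mul r2: issue@5 deps=(2,2) exec_start@6 write@8
I5 mul r3: issue@6 deps=(2,2) exec_start@6 write@9

Answer: 2 4 6 5 8 9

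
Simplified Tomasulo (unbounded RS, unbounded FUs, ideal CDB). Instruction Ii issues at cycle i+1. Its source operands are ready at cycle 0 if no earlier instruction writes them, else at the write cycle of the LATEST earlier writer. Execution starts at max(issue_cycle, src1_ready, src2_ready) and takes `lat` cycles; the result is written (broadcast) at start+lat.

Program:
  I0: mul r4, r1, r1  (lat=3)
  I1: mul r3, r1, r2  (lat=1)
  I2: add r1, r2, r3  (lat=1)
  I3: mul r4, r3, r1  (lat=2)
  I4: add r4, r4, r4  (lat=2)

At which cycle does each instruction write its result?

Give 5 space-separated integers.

Answer: 4 3 4 6 8

Derivation:
I0 mul r4: issue@1 deps=(None,None) exec_start@1 write@4
I1 mul r3: issue@2 deps=(None,None) exec_start@2 write@3
I2 add r1: issue@3 deps=(None,1) exec_start@3 write@4
I3 mul r4: issue@4 deps=(1,2) exec_start@4 write@6
I4 add r4: issue@5 deps=(3,3) exec_start@6 write@8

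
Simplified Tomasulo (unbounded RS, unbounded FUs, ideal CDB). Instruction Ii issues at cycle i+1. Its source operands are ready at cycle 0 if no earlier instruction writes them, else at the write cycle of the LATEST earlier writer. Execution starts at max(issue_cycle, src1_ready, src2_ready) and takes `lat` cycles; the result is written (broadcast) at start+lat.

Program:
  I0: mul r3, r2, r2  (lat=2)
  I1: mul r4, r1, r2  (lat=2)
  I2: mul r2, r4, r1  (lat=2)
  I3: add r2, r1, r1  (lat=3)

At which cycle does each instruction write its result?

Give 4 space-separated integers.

Answer: 3 4 6 7

Derivation:
I0 mul r3: issue@1 deps=(None,None) exec_start@1 write@3
I1 mul r4: issue@2 deps=(None,None) exec_start@2 write@4
I2 mul r2: issue@3 deps=(1,None) exec_start@4 write@6
I3 add r2: issue@4 deps=(None,None) exec_start@4 write@7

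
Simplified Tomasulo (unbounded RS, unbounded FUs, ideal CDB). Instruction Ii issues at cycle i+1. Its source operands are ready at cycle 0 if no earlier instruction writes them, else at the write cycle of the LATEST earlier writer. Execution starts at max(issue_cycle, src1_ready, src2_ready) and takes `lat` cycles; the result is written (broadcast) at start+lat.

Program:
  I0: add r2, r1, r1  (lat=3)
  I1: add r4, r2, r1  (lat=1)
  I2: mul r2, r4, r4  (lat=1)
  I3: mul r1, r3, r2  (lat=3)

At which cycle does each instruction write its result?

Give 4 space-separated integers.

I0 add r2: issue@1 deps=(None,None) exec_start@1 write@4
I1 add r4: issue@2 deps=(0,None) exec_start@4 write@5
I2 mul r2: issue@3 deps=(1,1) exec_start@5 write@6
I3 mul r1: issue@4 deps=(None,2) exec_start@6 write@9

Answer: 4 5 6 9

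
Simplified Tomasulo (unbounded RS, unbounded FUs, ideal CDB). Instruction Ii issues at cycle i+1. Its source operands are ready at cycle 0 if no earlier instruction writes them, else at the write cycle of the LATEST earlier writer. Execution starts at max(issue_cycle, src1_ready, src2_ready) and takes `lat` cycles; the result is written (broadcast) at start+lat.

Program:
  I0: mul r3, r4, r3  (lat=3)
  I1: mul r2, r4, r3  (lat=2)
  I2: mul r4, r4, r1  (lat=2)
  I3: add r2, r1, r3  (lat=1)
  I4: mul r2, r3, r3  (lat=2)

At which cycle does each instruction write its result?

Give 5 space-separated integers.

I0 mul r3: issue@1 deps=(None,None) exec_start@1 write@4
I1 mul r2: issue@2 deps=(None,0) exec_start@4 write@6
I2 mul r4: issue@3 deps=(None,None) exec_start@3 write@5
I3 add r2: issue@4 deps=(None,0) exec_start@4 write@5
I4 mul r2: issue@5 deps=(0,0) exec_start@5 write@7

Answer: 4 6 5 5 7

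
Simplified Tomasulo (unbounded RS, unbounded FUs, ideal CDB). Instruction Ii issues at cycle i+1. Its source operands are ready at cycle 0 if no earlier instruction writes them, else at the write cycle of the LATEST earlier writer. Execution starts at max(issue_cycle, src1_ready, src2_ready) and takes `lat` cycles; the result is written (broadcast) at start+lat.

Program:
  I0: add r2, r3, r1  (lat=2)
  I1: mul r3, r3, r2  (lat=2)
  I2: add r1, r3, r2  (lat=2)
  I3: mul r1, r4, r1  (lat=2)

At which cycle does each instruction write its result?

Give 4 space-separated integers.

Answer: 3 5 7 9

Derivation:
I0 add r2: issue@1 deps=(None,None) exec_start@1 write@3
I1 mul r3: issue@2 deps=(None,0) exec_start@3 write@5
I2 add r1: issue@3 deps=(1,0) exec_start@5 write@7
I3 mul r1: issue@4 deps=(None,2) exec_start@7 write@9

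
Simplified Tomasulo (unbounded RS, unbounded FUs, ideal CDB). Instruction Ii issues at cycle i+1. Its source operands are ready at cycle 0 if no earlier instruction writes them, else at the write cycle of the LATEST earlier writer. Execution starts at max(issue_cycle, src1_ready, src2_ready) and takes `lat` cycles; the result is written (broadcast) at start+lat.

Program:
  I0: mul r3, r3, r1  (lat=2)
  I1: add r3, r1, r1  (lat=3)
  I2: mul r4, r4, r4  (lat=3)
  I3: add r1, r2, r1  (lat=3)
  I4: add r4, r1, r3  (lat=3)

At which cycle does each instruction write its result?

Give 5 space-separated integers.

I0 mul r3: issue@1 deps=(None,None) exec_start@1 write@3
I1 add r3: issue@2 deps=(None,None) exec_start@2 write@5
I2 mul r4: issue@3 deps=(None,None) exec_start@3 write@6
I3 add r1: issue@4 deps=(None,None) exec_start@4 write@7
I4 add r4: issue@5 deps=(3,1) exec_start@7 write@10

Answer: 3 5 6 7 10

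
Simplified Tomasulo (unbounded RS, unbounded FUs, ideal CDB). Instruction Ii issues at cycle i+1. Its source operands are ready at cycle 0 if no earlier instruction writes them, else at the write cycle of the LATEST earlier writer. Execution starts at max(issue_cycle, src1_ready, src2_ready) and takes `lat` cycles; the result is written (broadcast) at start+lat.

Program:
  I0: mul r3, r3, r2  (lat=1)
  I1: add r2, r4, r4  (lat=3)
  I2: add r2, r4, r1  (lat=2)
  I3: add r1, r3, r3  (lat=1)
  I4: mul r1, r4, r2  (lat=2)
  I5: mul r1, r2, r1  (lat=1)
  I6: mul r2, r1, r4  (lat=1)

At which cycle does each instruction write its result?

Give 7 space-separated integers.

I0 mul r3: issue@1 deps=(None,None) exec_start@1 write@2
I1 add r2: issue@2 deps=(None,None) exec_start@2 write@5
I2 add r2: issue@3 deps=(None,None) exec_start@3 write@5
I3 add r1: issue@4 deps=(0,0) exec_start@4 write@5
I4 mul r1: issue@5 deps=(None,2) exec_start@5 write@7
I5 mul r1: issue@6 deps=(2,4) exec_start@7 write@8
I6 mul r2: issue@7 deps=(5,None) exec_start@8 write@9

Answer: 2 5 5 5 7 8 9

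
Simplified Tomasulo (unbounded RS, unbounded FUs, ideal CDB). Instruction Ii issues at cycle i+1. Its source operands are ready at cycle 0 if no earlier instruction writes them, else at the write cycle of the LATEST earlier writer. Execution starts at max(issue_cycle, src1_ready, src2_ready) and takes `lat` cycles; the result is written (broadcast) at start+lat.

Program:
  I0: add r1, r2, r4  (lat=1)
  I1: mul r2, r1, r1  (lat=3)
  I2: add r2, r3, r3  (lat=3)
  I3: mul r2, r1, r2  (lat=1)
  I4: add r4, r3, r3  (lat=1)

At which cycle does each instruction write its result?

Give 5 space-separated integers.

Answer: 2 5 6 7 6

Derivation:
I0 add r1: issue@1 deps=(None,None) exec_start@1 write@2
I1 mul r2: issue@2 deps=(0,0) exec_start@2 write@5
I2 add r2: issue@3 deps=(None,None) exec_start@3 write@6
I3 mul r2: issue@4 deps=(0,2) exec_start@6 write@7
I4 add r4: issue@5 deps=(None,None) exec_start@5 write@6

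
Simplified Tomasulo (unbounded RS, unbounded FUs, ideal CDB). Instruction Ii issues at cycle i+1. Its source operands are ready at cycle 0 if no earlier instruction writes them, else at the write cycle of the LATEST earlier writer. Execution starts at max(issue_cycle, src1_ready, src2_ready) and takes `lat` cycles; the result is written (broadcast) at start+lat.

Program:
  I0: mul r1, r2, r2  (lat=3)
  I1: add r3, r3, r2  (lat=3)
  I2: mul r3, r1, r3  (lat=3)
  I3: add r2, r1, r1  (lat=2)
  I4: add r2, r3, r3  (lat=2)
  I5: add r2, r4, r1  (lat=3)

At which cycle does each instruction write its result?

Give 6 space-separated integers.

I0 mul r1: issue@1 deps=(None,None) exec_start@1 write@4
I1 add r3: issue@2 deps=(None,None) exec_start@2 write@5
I2 mul r3: issue@3 deps=(0,1) exec_start@5 write@8
I3 add r2: issue@4 deps=(0,0) exec_start@4 write@6
I4 add r2: issue@5 deps=(2,2) exec_start@8 write@10
I5 add r2: issue@6 deps=(None,0) exec_start@6 write@9

Answer: 4 5 8 6 10 9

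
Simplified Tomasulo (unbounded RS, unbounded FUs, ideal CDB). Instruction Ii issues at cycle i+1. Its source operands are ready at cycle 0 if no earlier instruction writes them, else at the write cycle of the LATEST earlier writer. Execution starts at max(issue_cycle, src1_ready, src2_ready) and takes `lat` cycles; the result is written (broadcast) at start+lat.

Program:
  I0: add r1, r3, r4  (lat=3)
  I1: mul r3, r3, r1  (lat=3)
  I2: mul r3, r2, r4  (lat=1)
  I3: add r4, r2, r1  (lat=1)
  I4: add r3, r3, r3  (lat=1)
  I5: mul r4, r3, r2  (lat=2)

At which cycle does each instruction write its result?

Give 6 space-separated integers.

Answer: 4 7 4 5 6 8

Derivation:
I0 add r1: issue@1 deps=(None,None) exec_start@1 write@4
I1 mul r3: issue@2 deps=(None,0) exec_start@4 write@7
I2 mul r3: issue@3 deps=(None,None) exec_start@3 write@4
I3 add r4: issue@4 deps=(None,0) exec_start@4 write@5
I4 add r3: issue@5 deps=(2,2) exec_start@5 write@6
I5 mul r4: issue@6 deps=(4,None) exec_start@6 write@8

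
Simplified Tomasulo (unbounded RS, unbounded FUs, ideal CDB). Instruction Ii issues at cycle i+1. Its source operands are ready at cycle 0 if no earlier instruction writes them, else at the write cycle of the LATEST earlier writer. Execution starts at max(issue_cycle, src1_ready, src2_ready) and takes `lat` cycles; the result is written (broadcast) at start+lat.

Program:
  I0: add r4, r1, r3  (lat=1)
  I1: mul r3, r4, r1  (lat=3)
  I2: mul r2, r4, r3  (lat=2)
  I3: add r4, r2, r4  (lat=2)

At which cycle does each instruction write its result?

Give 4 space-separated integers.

Answer: 2 5 7 9

Derivation:
I0 add r4: issue@1 deps=(None,None) exec_start@1 write@2
I1 mul r3: issue@2 deps=(0,None) exec_start@2 write@5
I2 mul r2: issue@3 deps=(0,1) exec_start@5 write@7
I3 add r4: issue@4 deps=(2,0) exec_start@7 write@9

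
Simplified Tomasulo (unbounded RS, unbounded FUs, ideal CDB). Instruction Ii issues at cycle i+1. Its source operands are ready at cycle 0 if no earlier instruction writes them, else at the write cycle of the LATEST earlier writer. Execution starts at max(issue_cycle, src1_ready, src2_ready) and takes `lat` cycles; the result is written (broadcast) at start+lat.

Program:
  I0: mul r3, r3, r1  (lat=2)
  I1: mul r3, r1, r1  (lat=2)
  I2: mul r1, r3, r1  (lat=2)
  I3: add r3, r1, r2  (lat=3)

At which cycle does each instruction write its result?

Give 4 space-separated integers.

I0 mul r3: issue@1 deps=(None,None) exec_start@1 write@3
I1 mul r3: issue@2 deps=(None,None) exec_start@2 write@4
I2 mul r1: issue@3 deps=(1,None) exec_start@4 write@6
I3 add r3: issue@4 deps=(2,None) exec_start@6 write@9

Answer: 3 4 6 9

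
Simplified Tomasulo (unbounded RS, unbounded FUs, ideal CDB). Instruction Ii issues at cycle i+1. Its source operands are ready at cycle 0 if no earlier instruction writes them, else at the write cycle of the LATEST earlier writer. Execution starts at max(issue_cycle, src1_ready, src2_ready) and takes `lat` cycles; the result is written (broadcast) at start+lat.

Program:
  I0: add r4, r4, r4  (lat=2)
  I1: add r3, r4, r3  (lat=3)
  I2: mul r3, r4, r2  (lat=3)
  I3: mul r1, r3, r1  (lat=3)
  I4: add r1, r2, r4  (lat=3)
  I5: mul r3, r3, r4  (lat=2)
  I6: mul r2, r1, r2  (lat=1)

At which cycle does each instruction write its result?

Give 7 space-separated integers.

I0 add r4: issue@1 deps=(None,None) exec_start@1 write@3
I1 add r3: issue@2 deps=(0,None) exec_start@3 write@6
I2 mul r3: issue@3 deps=(0,None) exec_start@3 write@6
I3 mul r1: issue@4 deps=(2,None) exec_start@6 write@9
I4 add r1: issue@5 deps=(None,0) exec_start@5 write@8
I5 mul r3: issue@6 deps=(2,0) exec_start@6 write@8
I6 mul r2: issue@7 deps=(4,None) exec_start@8 write@9

Answer: 3 6 6 9 8 8 9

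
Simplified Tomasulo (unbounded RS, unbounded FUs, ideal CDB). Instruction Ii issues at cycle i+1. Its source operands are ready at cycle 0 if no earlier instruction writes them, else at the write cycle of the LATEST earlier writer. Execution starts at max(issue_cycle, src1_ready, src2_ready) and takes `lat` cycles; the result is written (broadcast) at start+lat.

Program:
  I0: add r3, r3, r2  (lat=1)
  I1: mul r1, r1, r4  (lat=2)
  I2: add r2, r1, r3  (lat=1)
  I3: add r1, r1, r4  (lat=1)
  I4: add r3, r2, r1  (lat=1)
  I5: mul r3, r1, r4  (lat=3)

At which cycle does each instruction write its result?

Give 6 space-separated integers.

I0 add r3: issue@1 deps=(None,None) exec_start@1 write@2
I1 mul r1: issue@2 deps=(None,None) exec_start@2 write@4
I2 add r2: issue@3 deps=(1,0) exec_start@4 write@5
I3 add r1: issue@4 deps=(1,None) exec_start@4 write@5
I4 add r3: issue@5 deps=(2,3) exec_start@5 write@6
I5 mul r3: issue@6 deps=(3,None) exec_start@6 write@9

Answer: 2 4 5 5 6 9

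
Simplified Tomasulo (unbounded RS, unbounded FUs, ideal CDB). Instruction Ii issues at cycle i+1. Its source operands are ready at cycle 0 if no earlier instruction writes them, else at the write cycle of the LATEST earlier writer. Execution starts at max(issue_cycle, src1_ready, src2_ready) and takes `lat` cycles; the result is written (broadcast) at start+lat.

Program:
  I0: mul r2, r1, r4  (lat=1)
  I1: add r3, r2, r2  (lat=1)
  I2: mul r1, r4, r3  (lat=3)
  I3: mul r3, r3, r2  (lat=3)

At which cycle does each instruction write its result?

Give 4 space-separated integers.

Answer: 2 3 6 7

Derivation:
I0 mul r2: issue@1 deps=(None,None) exec_start@1 write@2
I1 add r3: issue@2 deps=(0,0) exec_start@2 write@3
I2 mul r1: issue@3 deps=(None,1) exec_start@3 write@6
I3 mul r3: issue@4 deps=(1,0) exec_start@4 write@7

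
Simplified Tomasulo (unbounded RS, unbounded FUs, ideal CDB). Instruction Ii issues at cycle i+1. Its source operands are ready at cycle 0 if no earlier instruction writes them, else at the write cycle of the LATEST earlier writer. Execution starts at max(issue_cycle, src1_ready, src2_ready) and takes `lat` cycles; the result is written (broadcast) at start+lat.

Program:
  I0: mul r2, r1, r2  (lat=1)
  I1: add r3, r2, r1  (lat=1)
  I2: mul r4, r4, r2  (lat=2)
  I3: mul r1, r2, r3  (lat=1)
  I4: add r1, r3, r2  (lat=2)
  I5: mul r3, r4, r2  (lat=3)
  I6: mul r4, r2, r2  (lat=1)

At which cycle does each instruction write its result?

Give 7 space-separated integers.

I0 mul r2: issue@1 deps=(None,None) exec_start@1 write@2
I1 add r3: issue@2 deps=(0,None) exec_start@2 write@3
I2 mul r4: issue@3 deps=(None,0) exec_start@3 write@5
I3 mul r1: issue@4 deps=(0,1) exec_start@4 write@5
I4 add r1: issue@5 deps=(1,0) exec_start@5 write@7
I5 mul r3: issue@6 deps=(2,0) exec_start@6 write@9
I6 mul r4: issue@7 deps=(0,0) exec_start@7 write@8

Answer: 2 3 5 5 7 9 8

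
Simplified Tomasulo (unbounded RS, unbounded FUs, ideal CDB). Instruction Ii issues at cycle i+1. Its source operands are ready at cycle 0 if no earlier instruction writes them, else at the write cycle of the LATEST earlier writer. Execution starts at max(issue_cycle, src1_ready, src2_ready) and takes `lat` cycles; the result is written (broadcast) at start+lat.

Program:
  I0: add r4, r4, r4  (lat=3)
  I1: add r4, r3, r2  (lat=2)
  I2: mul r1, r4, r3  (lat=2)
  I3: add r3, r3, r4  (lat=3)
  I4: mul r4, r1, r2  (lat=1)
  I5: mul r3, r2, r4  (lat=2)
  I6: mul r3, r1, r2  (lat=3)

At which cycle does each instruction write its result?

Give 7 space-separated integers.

Answer: 4 4 6 7 7 9 10

Derivation:
I0 add r4: issue@1 deps=(None,None) exec_start@1 write@4
I1 add r4: issue@2 deps=(None,None) exec_start@2 write@4
I2 mul r1: issue@3 deps=(1,None) exec_start@4 write@6
I3 add r3: issue@4 deps=(None,1) exec_start@4 write@7
I4 mul r4: issue@5 deps=(2,None) exec_start@6 write@7
I5 mul r3: issue@6 deps=(None,4) exec_start@7 write@9
I6 mul r3: issue@7 deps=(2,None) exec_start@7 write@10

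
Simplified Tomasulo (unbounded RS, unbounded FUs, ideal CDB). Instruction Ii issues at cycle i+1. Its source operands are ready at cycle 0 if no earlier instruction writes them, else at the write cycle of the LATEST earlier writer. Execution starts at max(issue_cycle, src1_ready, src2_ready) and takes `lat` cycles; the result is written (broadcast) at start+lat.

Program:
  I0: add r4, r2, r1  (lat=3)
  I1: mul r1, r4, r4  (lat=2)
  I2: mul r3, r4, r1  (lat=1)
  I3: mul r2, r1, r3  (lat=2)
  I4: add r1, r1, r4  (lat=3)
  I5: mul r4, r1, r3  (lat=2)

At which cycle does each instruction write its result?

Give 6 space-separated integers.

I0 add r4: issue@1 deps=(None,None) exec_start@1 write@4
I1 mul r1: issue@2 deps=(0,0) exec_start@4 write@6
I2 mul r3: issue@3 deps=(0,1) exec_start@6 write@7
I3 mul r2: issue@4 deps=(1,2) exec_start@7 write@9
I4 add r1: issue@5 deps=(1,0) exec_start@6 write@9
I5 mul r4: issue@6 deps=(4,2) exec_start@9 write@11

Answer: 4 6 7 9 9 11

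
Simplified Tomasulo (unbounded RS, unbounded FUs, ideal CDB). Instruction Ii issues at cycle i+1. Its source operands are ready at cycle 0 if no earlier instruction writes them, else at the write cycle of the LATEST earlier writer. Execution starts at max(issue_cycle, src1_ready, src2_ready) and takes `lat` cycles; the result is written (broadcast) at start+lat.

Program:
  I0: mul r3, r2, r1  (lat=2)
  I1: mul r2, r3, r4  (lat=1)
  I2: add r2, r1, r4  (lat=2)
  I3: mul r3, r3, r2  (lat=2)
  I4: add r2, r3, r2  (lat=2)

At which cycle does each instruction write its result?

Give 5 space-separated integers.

I0 mul r3: issue@1 deps=(None,None) exec_start@1 write@3
I1 mul r2: issue@2 deps=(0,None) exec_start@3 write@4
I2 add r2: issue@3 deps=(None,None) exec_start@3 write@5
I3 mul r3: issue@4 deps=(0,2) exec_start@5 write@7
I4 add r2: issue@5 deps=(3,2) exec_start@7 write@9

Answer: 3 4 5 7 9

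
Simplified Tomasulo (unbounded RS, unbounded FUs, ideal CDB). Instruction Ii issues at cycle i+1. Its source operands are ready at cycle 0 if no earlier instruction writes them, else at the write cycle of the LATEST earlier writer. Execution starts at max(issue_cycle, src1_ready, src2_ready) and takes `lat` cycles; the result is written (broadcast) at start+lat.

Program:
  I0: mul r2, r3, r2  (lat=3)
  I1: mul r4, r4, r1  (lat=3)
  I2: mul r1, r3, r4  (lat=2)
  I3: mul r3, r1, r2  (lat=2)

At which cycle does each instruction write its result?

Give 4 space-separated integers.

I0 mul r2: issue@1 deps=(None,None) exec_start@1 write@4
I1 mul r4: issue@2 deps=(None,None) exec_start@2 write@5
I2 mul r1: issue@3 deps=(None,1) exec_start@5 write@7
I3 mul r3: issue@4 deps=(2,0) exec_start@7 write@9

Answer: 4 5 7 9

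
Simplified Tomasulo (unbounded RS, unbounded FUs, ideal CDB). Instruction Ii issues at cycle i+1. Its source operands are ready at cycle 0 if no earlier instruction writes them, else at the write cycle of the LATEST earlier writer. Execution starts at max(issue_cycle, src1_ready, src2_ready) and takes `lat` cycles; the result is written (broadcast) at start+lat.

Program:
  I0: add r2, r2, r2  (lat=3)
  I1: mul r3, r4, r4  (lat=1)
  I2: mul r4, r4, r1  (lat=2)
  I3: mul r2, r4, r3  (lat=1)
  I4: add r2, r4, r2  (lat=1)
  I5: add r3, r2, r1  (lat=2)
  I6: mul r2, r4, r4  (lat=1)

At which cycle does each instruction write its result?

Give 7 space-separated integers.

I0 add r2: issue@1 deps=(None,None) exec_start@1 write@4
I1 mul r3: issue@2 deps=(None,None) exec_start@2 write@3
I2 mul r4: issue@3 deps=(None,None) exec_start@3 write@5
I3 mul r2: issue@4 deps=(2,1) exec_start@5 write@6
I4 add r2: issue@5 deps=(2,3) exec_start@6 write@7
I5 add r3: issue@6 deps=(4,None) exec_start@7 write@9
I6 mul r2: issue@7 deps=(2,2) exec_start@7 write@8

Answer: 4 3 5 6 7 9 8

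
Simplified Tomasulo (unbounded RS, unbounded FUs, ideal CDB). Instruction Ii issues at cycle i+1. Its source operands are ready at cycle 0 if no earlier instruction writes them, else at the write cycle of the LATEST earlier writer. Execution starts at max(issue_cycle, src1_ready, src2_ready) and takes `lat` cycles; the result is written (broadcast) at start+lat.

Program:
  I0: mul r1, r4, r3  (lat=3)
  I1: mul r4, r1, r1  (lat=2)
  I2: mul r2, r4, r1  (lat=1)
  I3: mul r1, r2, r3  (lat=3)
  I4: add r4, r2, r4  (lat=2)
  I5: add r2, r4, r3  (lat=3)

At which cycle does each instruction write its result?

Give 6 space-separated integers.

Answer: 4 6 7 10 9 12

Derivation:
I0 mul r1: issue@1 deps=(None,None) exec_start@1 write@4
I1 mul r4: issue@2 deps=(0,0) exec_start@4 write@6
I2 mul r2: issue@3 deps=(1,0) exec_start@6 write@7
I3 mul r1: issue@4 deps=(2,None) exec_start@7 write@10
I4 add r4: issue@5 deps=(2,1) exec_start@7 write@9
I5 add r2: issue@6 deps=(4,None) exec_start@9 write@12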